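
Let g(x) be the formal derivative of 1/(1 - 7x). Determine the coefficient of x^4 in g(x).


Differentiate termwise: d/dx sum_{k>=0} 7^k x^k = sum_{k>=1} k 7^k x^(k-1) = sum_{j>=0} (j+1) 7^(j+1) x^j.
Equivalently, d/dx [1/(1 - 7x)] = 7/(1 - 7x)^2.
For j = 4: 5 * 7^5 = 5 * 16807 = 84035.

84035


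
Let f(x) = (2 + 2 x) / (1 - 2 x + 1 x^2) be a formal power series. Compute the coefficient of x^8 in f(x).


Write f(x) = sum_{k>=0} a_k x^k. Multiplying both sides by 1 - 2 x + 1 x^2 gives
(1 - 2 x + 1 x^2) sum_{k>=0} a_k x^k = 2 + 2 x.
Matching coefficients:
 x^0: a_0 = 2
 x^1: a_1 - 2 a_0 = 2  =>  a_1 = 2*2 + 2 = 6
 x^k (k >= 2): a_k = 2 a_{k-1} - 1 a_{k-2}.
Iterating: a_2 = 10, a_3 = 14, a_4 = 18, a_5 = 22, a_6 = 26, a_7 = 30, a_8 = 34.
So the coefficient of x^8 is 34.

34


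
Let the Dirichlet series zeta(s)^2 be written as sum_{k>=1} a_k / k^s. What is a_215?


The Dirichlet convolution of the constant function 1 with itself gives (1 * 1)(k) = sum_{d | k} 1 = d(k), the number of positive divisors of k.
Since zeta(s) = sum_{k>=1} 1/k^s, we have zeta(s)^2 = sum_{k>=1} d(k)/k^s, so a_k = d(k).
For k = 215: the divisors are 1, 5, 43, 215.
Count = 4.

4


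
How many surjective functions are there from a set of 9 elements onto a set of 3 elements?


By inclusion-exclusion on which target elements are missed, the number of surjections from an n-set onto a k-set is
surj(n, k) = sum_{j=0}^{k} (-1)^j C(k, j) (k - j)^n.
Equivalently surj(n, k) = k! * S(n, k), where S(n, k) is the Stirling number of the second kind.
For n = 9, k = 3:
S(9, 3) = 3025, so
surj = 3! * 3025 = 6 * 3025 = 18150.

18150


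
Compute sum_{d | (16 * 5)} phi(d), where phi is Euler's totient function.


First, 16 * 5 = 80. One classical identity is sum_{d | n} phi(d) = n (each k in [1, n] has a unique gcd with n, and among the k's with gcd(k, n) = n/d there are phi(d) of them). So the sum equals 80. We also verify directly:
Divisors of 80: 1, 2, 4, 5, 8, 10, 16, 20, 40, 80.
phi values: 1, 1, 2, 4, 4, 4, 8, 8, 16, 32.
Sum = 80.

80


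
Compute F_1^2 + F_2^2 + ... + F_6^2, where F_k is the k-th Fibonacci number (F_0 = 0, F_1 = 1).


There is a standard identity sum_{k=0}^{N} F_k^2 = F_N * F_{N+1} (proved inductively from the telescoping relation F_k^2 = F_k F_{k+1} - F_{k-1} F_k). Then
sum_{k=1}^{6} F_k^2 = F_6 F_7 - F_0 F_1.
Computing: F_6 = 8, F_7 = 13, F_0 = 0, F_1 = 1.
Sum = 8 * 13 - 0 * 1 = 104.

104


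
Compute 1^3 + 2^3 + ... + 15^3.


This power sum has a closed form given by Faulhaber's formula
sum_{k=1}^{m} k^p = (1 / (p + 1)) * sum_{j=0}^{p} C(p + 1, j) B_j m^(p + 1 - j),
but for small m direct computation is fastest:
1 + 8 + 27 + 64 + 125 + 216 + 343 + 512 + 729 + 1000 + 1331 + 1728 + 2197 + 2744 + 3375 = 14400.

14400


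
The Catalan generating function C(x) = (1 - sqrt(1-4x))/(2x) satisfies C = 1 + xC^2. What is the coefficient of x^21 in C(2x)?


Substituting x -> 2x scales the n-th coefficient by 2^n, so [x^21] C(2x) = 2^21 * C_21.
C_21 = C(2*21, 21)/(22) = 538257874440/22 = 24466267020.
So 2^21 * 24466267020 = 2097152 * 24466267020 = 51309480813527040.

51309480813527040


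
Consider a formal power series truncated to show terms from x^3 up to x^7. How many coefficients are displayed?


From x^3 to x^7 inclusive, the count is 7 - 3 + 1 = 5.

5


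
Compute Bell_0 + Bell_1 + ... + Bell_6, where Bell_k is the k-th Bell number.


Recall Bell_k counts set partitions of a k-set (with Bell_0 = 1 by convention).
Bell_0 through Bell_6: 1, 1, 2, 5, 15, 52, 203
Sum = 1 + 1 + 2 + 5 + 15 + 52 + 203 = 279.

279


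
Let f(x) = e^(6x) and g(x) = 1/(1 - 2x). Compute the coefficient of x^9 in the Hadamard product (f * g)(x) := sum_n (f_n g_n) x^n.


Expanding: f_k = 6^k/k! (from e^(6x)) and g_k = 2^k (from 1/(1 - 2x)). So the Hadamard coefficient (f * g)_k = 6^k 2^k / k! = (12)^k / k!.
For k = 9: 12^9/9! = 5159780352/362880 = 497664/35.

497664/35


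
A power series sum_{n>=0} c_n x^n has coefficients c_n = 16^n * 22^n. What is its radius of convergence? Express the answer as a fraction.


By the root test (Cauchy-Hadamard), the radius is R = 1 / limsup_n |c_n|^(1/n).
Here |c_n|^(1/n) = (16^n * 22^n)^(1/n) = 16 * 22 = 352 for all n.
So R = 1/352 = 1/352.

1/352


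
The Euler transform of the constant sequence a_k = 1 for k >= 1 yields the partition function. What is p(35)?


The Euler transform converts the sequence a_k = 1 into the number of integer partitions.
Using the recurrence or dynamic programming:
p(35) = 14883

14883


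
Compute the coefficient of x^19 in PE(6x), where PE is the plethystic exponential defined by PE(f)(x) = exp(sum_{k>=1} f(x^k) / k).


With f(x) = 6x, the exponent is sum_{k>=1} 6 x^k / k = 6 * (-ln(1 - x)). Exponentiating:
PE(6x) = exp(-6 ln(1 - x)) = 1/(1 - x)^6.
By the negative binomial expansion, [x^n] 1/(1 - x)^6 = C(n + 5, 5).
For n = 19: C(24, 5) = 42504.

42504


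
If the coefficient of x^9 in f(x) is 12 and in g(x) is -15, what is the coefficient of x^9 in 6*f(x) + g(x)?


Scalar multiplication scales coefficients: 6 * 12 = 72.
Then add the g coefficient: 72 + -15
= 57

57


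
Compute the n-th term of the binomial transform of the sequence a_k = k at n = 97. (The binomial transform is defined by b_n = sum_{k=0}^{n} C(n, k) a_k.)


With a_k = k, b_n = sum_{k=0}^{n} C(n, k) k. Using k * C(n, k) = n * C(n-1, k-1) gives b_n = n * sum_{k>=1} C(n-1, k-1) = n * 2^(n-1).
For n = 97: 97 * 2^96 = 97 * 79228162514264337593543950336 = 7685131763883640746573763182592.

7685131763883640746573763182592


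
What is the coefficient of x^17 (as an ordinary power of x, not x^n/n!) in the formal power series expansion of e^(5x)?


The exponential series is e^y = sum_{k>=0} y^k / k!. Substituting y = 5x gives
e^(5x) = sum_{k>=0} 5^k x^k / k!.
So the coefficient of x^n is a^n/n! with a = 5, n = 17:
5^17 / 17! = 762939453125/355687428096000 = 6103515625/2845499424768

6103515625/2845499424768


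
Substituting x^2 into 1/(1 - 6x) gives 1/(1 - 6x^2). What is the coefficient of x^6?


The coefficient of x^(2m) in 1/(1 - 6x^2) is 6^m.
With n = 6 = 2*3, the coefficient is 6^3 = 216.

216


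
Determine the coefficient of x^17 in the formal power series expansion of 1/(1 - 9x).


The geometric series identity gives 1/(1 - c x) = sum_{k>=0} c^k x^k, so the coefficient of x^k is c^k.
Here c = 9 and k = 17.
Computing: 9^17 = 16677181699666569

16677181699666569


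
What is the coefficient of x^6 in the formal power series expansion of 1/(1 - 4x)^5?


The general identity 1/(1 - c x)^r = sum_{k>=0} c^k C(k + r - 1, r - 1) x^k follows by substituting y = c x into 1/(1 - y)^r = sum_{k>=0} C(k + r - 1, r - 1) y^k.
For c = 4, r = 5, k = 6:
4^6 * C(10, 4) = 4096 * 210 = 860160.

860160


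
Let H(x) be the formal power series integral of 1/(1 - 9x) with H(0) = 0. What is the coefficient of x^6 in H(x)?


1/(1 - 9x) = sum_{k>=0} 9^k x^k. Integrating termwise with H(0) = 0:
H(x) = sum_{k>=0} 9^k x^(k+1) / (k+1) = sum_{m>=1} 9^(m-1) x^m / m.
For m = 6: 9^5/6 = 59049/6 = 19683/2.

19683/2


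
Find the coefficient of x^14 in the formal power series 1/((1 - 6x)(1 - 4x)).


By partial fractions or Cauchy convolution:
The coefficient equals sum_{k=0}^{14} 6^k * 4^(14-k).
= 234555621376

234555621376


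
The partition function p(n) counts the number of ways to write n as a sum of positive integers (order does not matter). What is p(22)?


Using the generating function prod_{k>=1} 1/(1-x^k), we compute p(22).
By dynamic programming over parts 1 through 22:
p(22) = 1002

1002


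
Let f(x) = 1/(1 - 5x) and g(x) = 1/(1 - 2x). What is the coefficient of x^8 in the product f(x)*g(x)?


The coefficient of x^n in f*g is the Cauchy product: sum_{k=0}^{n} a^k * b^(n-k).
With a=5, b=2, n=8:
sum_{k=0}^{8} 5^k * 2^(8-k)
= 650871

650871


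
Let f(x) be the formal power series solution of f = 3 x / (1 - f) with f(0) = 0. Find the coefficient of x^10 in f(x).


Apply Lagrange inversion: f = 3 x * phi(f) with phi(t) = 1/(1 - t), so
[x^n] f = 3^n * (1/n) [t^(n-1)] phi(t)^n = 3^n * (1/n) [t^(n-1)] (1 - t)^(-n) = 3^n * (1/n) C(2n - 2, n - 1) = 3^n * C_{n-1}.
For n = 10: C_9 = C(18, 9) / 10 = 48620/10 = 4862.
With the 3^10 = 59049 factor, the coefficient is 59049 * 4862 = 287096238.

287096238


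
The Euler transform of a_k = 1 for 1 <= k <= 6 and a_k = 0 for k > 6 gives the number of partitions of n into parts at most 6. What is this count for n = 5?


Partitions of 5 into parts at most 6:
Using generating function (1-x)^(-1)(1-x^2)^(-1)...(1-x^6)^(-1),
the coefficient of x^5 = 7

7


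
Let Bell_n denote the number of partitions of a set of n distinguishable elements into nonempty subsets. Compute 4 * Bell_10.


Bell_10 can be computed from the Bell triangle or from Dobinski's identity Bell_n = (1/e) * sum_{k>=0} k^n / k!.
Computing Bell_10 = 115975.
Then 4 * 115975 = 463900.

463900


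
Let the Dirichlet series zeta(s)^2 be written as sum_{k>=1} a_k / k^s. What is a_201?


The Dirichlet convolution of the constant function 1 with itself gives (1 * 1)(k) = sum_{d | k} 1 = d(k), the number of positive divisors of k.
Since zeta(s) = sum_{k>=1} 1/k^s, we have zeta(s)^2 = sum_{k>=1} d(k)/k^s, so a_k = d(k).
For k = 201: the divisors are 1, 3, 67, 201.
Count = 4.

4


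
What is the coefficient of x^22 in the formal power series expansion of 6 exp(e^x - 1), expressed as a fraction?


exp(e^x - 1) is the exponential generating function for the Bell numbers Bell_k: exp(e^x - 1) = sum_{k>=0} Bell_k x^k / k!.
So the coefficient of x^22 in 6 exp(e^x - 1) is 6 Bell_22 / 22!.
Computing: Bell_22 = 4506715738447323 and 22! = 1124000727777607680000, giving
6 * 4506715738447323/1124000727777607680000 = 88366975263673/3673204992737280000.

88366975263673/3673204992737280000


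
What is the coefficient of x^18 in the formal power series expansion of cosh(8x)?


The Maclaurin series is cosh(t) = sum_{m>=0} t^(2m) / (2m)!, so substituting t = 8x, only even powers of x are nonzero, with coefficient of x^(2m) equal to 8^(2m) / (2m)!.
For x^18 the coefficient is 8^18/18! = 18014398509481984/6402373705728000 = 274877906944/97692469875.

274877906944/97692469875


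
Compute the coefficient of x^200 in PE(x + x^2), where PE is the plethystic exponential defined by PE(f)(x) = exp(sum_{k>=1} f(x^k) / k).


With f(x) = x + x^2, the exponent is sum_{k>=1} (x^k + x^(2k)) / k = -ln(1 - x) - ln(1 - x^2). Exponentiating:
PE(x + x^2) = 1 / ((1 - x)(1 - x^2)).
This is the generating function for partitions of n into parts of size 1 or 2. The number of 2's can be any j in 0..100, and the rest are 1's, so
[x^200] = floor(200/2) + 1 = 101.

101


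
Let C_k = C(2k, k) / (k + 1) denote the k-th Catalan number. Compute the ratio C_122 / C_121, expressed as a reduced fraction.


Using C_k = (2k)! / (k! (k+1)!), the ratio C_{k+1}/C_k simplifies to
C_{k+1}/C_k = [(2k+2)! / ((k+1)! (k+2)!)] * [k! (k+1)! / (2k)!]
 = (2k+2)(2k+1) / ((k+1)(k+2)) = 2(2k+1) / (k+2).
For k = 121: 2(2*121 + 1) / (121 + 2) = 486/123 = 162/41.

162/41


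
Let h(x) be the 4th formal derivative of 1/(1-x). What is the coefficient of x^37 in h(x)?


Differentiating 4 times: d^4/dx^4 [1/(1-x)] = 4!/(1-x)^5.
The expansion 1/(1-x)^5 = sum_{k>=0} C(k+4, 4) x^k, so the coefficient of x^n in 4!/(1-x)^5 is 4! * C(n+4, 4).
For n = 37: 24 * C(41, 4) = 24 * 101270 = 2430480

2430480


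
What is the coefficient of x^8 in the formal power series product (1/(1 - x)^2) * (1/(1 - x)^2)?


Combine the factors: (1/(1 - x)^2) * (1/(1 - x)^2) = 1/(1 - x)^4.
Then use 1/(1 - x)^r = sum_{k>=0} C(k + r - 1, r - 1) x^k with r = 4 and k = 8:
C(11, 3) = 165.

165


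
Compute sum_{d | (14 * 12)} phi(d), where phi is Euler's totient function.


First, 14 * 12 = 168. One classical identity is sum_{d | n} phi(d) = n (each k in [1, n] has a unique gcd with n, and among the k's with gcd(k, n) = n/d there are phi(d) of them). So the sum equals 168. We also verify directly:
Divisors of 168: 1, 2, 3, 4, 6, 7, 8, 12, 14, 21, 24, 28, 42, 56, 84, 168.
phi values: 1, 1, 2, 2, 2, 6, 4, 4, 6, 12, 8, 12, 12, 24, 24, 48.
Sum = 168.

168


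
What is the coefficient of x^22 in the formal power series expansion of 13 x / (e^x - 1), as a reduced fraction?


The exponential generating function for Bernoulli numbers is
x / (e^x - 1) = sum_{k>=0} B_k x^k / k!.
So the coefficient of x^22 in 13 x / (e^x - 1) is 13 B_22 / 22!.
Computing: B_22 = 854513/138, 22! = 1124000727777607680000, giving
13 * 854513/138 / 1124000727777607680000 = 77683/1084700003030138880000.

77683/1084700003030138880000


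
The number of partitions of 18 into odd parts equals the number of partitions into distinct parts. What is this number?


Computing partitions of 18 into odd parts (1, 3, 5, ...):
Using the generating function prod_{k>=0} 1/(1-x^(2k+1)),
the count is 46

46


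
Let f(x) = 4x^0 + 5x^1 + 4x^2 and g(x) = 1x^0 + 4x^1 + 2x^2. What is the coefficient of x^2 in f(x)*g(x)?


Cauchy product at x^2:
4*2 + 5*4 + 4*1
= 32

32


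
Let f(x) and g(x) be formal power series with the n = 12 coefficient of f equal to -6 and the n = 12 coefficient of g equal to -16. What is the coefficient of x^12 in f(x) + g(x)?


Addition of formal power series is termwise.
The coefficient of x^12 in f + g = -6 + -16
= -22

-22


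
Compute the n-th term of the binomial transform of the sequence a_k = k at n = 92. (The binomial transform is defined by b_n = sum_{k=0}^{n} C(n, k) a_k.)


With a_k = k, b_n = sum_{k=0}^{n} C(n, k) k. Using k * C(n, k) = n * C(n-1, k-1) gives b_n = n * sum_{k>=1} C(n-1, k-1) = n * 2^(n-1).
For n = 92: 92 * 2^91 = 92 * 2475880078570760549798248448 = 227780967228509970581438857216.

227780967228509970581438857216


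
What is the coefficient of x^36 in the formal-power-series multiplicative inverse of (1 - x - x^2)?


Let the inverse be f(x) = sum_{k>=0} a_k x^k. From f(x) * (1 - x - x^2) = 1 and matching coefficients:
 x^0: a_0 = 1.
 x^1: a_1 - a_0 = 0, so a_1 = 1.
 x^k (k >= 2): a_k - a_{k-1} - a_{k-2} = 0, i.e. a_k = a_{k-1} + a_{k-2}.
This is the Fibonacci-type recurrence shifted so that a_0 = a_1 = 1.
Iterating: a_0=1, a_1=1, a_2=2, a_3=3, a_4=5, a_5=8, a_6=13, a_7=21, a_8=34, a_9=55, ...
a_36 = 24157817.

24157817


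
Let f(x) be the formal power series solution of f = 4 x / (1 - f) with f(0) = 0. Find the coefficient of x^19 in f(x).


Apply Lagrange inversion: f = 4 x * phi(f) with phi(t) = 1/(1 - t), so
[x^n] f = 4^n * (1/n) [t^(n-1)] phi(t)^n = 4^n * (1/n) [t^(n-1)] (1 - t)^(-n) = 4^n * (1/n) C(2n - 2, n - 1) = 4^n * C_{n-1}.
For n = 19: C_18 = C(36, 18) / 19 = 9075135300/19 = 477638700.
With the 4^19 = 274877906944 factor, the coefficient is 274877906944 * 477638700 = 131292326131453132800.

131292326131453132800


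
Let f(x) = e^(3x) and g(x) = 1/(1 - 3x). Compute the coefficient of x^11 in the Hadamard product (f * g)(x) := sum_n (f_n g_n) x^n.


Expanding: f_k = 3^k/k! (from e^(3x)) and g_k = 3^k (from 1/(1 - 3x)). So the Hadamard coefficient (f * g)_k = 3^k 3^k / k! = (9)^k / k!.
For k = 11: 9^11/11! = 31381059609/39916800 = 387420489/492800.

387420489/492800


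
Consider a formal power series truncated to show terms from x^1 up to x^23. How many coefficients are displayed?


From x^1 to x^23 inclusive, the count is 23 - 1 + 1 = 23.

23


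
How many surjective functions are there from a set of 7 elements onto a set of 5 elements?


By inclusion-exclusion on which target elements are missed, the number of surjections from an n-set onto a k-set is
surj(n, k) = sum_{j=0}^{k} (-1)^j C(k, j) (k - j)^n.
Equivalently surj(n, k) = k! * S(n, k), where S(n, k) is the Stirling number of the second kind.
For n = 7, k = 5:
S(7, 5) = 140, so
surj = 5! * 140 = 120 * 140 = 16800.

16800


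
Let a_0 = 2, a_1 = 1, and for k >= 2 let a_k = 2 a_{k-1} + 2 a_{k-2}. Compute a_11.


Iterating the recurrence forward:
a_0 = 2
a_1 = 1
a_2 = 2*1 + 2*2 = 6
a_3 = 2*6 + 2*1 = 14
a_4 = 2*14 + 2*6 = 40
a_5 = 2*40 + 2*14 = 108
a_6 = 2*108 + 2*40 = 296
a_7 = 2*296 + 2*108 = 808
a_8 = 2*808 + 2*296 = 2208
a_9 = 2*2208 + 2*808 = 6032
a_10 = 2*6032 + 2*2208 = 16480
a_11 = 2*16480 + 2*6032 = 45024
So a_11 = 45024.

45024


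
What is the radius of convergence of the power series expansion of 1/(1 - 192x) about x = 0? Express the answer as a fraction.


Expanding 1/(1 - 192x) = sum_{k>=0} 192^k x^k, the series converges when |192x| < 1, i.e., |x| < 1/192.
So the radius of convergence is 1/192 = 1/192.

1/192


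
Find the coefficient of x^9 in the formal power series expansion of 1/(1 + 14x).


Write 1/(1 + c x) = 1/(1 - (-c) x) and apply the geometric-series identity
1/(1 - y) = sum_{k>=0} y^k to get 1/(1 + c x) = sum_{k>=0} (-c)^k x^k.
So the coefficient of x^k is (-c)^k = (-1)^k * c^k.
Here c = 14 and k = 9:
(-14)^9 = -1 * 20661046784 = -20661046784

-20661046784


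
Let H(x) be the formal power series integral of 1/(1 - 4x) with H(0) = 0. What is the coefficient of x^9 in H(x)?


1/(1 - 4x) = sum_{k>=0} 4^k x^k. Integrating termwise with H(0) = 0:
H(x) = sum_{k>=0} 4^k x^(k+1) / (k+1) = sum_{m>=1} 4^(m-1) x^m / m.
For m = 9: 4^8/9 = 65536/9 = 65536/9.

65536/9


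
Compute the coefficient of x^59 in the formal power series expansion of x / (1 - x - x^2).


Let f(x) = sum_{k>=0} a_k x^k. Multiplying f(x) * (1 - x - x^2) = x and matching coefficients gives a_0 = 0, a_1 = 1, and a_k = a_{k-1} + a_{k-2} for k >= 2. These are the Fibonacci numbers F_k.
Iterating from F_0 = 0, F_1 = 1:
F_0=0, F_1=1, F_2=1, F_3=2, F_4=3, F_5=5, F_6=8, F_7=13, F_8=21, F_9=34, ...
F_59 = 956722026041.

956722026041


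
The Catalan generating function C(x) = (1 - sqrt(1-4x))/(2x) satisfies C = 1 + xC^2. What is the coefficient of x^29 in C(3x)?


Substituting x -> 3x scales the n-th coefficient by 3^n, so [x^29] C(3x) = 3^29 * C_29.
C_29 = C(2*29, 29)/(30) = 30067266499541040/30 = 1002242216651368.
So 3^29 * 1002242216651368 = 68630377364883 * 1002242216651368 = 68784261539800210144137109944.

68784261539800210144137109944


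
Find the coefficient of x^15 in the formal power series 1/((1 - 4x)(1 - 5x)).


By partial fractions or Cauchy convolution:
The coefficient equals sum_{k=0}^{15} 4^k * 5^(15-k).
= 148292923329

148292923329


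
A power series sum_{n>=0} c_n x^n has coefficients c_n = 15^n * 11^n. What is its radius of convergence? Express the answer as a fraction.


By the root test (Cauchy-Hadamard), the radius is R = 1 / limsup_n |c_n|^(1/n).
Here |c_n|^(1/n) = (15^n * 11^n)^(1/n) = 15 * 11 = 165 for all n.
So R = 1/165 = 1/165.

1/165


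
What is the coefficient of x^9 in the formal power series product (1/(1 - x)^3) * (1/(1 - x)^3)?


Combine the factors: (1/(1 - x)^3) * (1/(1 - x)^3) = 1/(1 - x)^6.
Then use 1/(1 - x)^r = sum_{k>=0} C(k + r - 1, r - 1) x^k with r = 6 and k = 9:
C(14, 5) = 2002.

2002


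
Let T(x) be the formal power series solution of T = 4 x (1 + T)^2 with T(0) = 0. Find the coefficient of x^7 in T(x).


Apply the Lagrange inversion formula: if T = 4 x * phi(T) with phi(t) = (1 + t)^2, then [x^n] T = 4^n * (1/n) [t^(n-1)] phi(t)^n = 4^n * (1/n) [t^(n-1)] (1 + t)^(2n) = 4^n * (1/n) C(2n, n-1).
Using the identity C(2n, n-1) = C(2n, n) * n / (n+1), the unscaled factor equals C(2n, n) / (n+1) = C_n, the n-th Catalan number.
For n = 7: C_7 = C(14, 7) / 8 = 3432/8 = 429.
With the 4^7 = 16384 factor, the coefficient is 16384 * 429 = 7028736.

7028736


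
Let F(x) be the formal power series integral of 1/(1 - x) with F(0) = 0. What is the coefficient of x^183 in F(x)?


1/(1 - x) = sum_{k>=0} x^k. Integrating termwise and using F(0) = 0 gives
F(x) = sum_{k>=0} x^(k+1) / (k+1) = sum_{m>=1} x^m / m = -ln(1 - x).
So the coefficient of x^183 is 1/183 = 1/183.

1/183


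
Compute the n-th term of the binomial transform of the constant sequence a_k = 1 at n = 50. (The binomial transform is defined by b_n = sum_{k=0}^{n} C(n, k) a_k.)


With a_k = 1 for all k, b_n = sum_{k=0}^{n} C(n, k) = 2^n by the binomial theorem.
For n = 50: 2^50 = 1125899906842624.

1125899906842624


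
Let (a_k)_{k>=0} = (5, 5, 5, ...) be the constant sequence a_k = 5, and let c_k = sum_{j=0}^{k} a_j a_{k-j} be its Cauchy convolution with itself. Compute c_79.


Since a_j = 5 for all j >= 0, the convolution sum becomes
c_k = sum_{j=0}^{k} 5 * 5 = 25 * (k + 1).
Equivalently, the generating function of (a_k) is 5/(1 - x) and its square is 25/(1 - x)^2 = sum_{k>=0} 25(k + 1) x^k.
For k = 79: 25 * 80 = 2000.

2000


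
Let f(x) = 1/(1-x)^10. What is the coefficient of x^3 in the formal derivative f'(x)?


Differentiate: d/dx [ 1/(1-x)^r ] = r / (1-x)^(r+1).
Here r = 10, so f'(x) = 10 / (1-x)^11.
The expansion of 1/(1-x)^(r+1) has coefficient of x^n equal to C(n+r, r).
So the coefficient of x^3 in f'(x) is
10 * C(13, 10) = 10 * 286 = 2860

2860


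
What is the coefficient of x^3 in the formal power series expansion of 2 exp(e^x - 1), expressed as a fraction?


exp(e^x - 1) is the exponential generating function for the Bell numbers Bell_k: exp(e^x - 1) = sum_{k>=0} Bell_k x^k / k!.
So the coefficient of x^3 in 2 exp(e^x - 1) is 2 Bell_3 / 3!.
Computing: Bell_3 = 5 and 3! = 6, giving
2 * 5/6 = 5/3.

5/3


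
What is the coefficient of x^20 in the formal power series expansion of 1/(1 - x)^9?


The negative binomial / multiset identity is
1/(1 - x)^r = sum_{k>=0} C(k + r - 1, r - 1) x^k.
Here r = 9 and k = 20, so the coefficient is
C(20 + 8, 8) = C(28, 8)
= 3108105

3108105


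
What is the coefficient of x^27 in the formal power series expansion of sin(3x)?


The Maclaurin series is sin(t) = sum_{k>=0} (-1)^k t^(2k+1) / (2k+1)!, so substituting t = 3x, only odd powers of x are nonzero, with coefficient of x^(2k+1) equal to (-1)^k 3^(2k+1) / (2k+1)!.
Write 27 = 2*13 + 1, giving the coefficient (-1)^13 * 3^27 / 27! = -7625597484987/10888869450418352160768000000 = -4782969/6829776306569216000000.

-4782969/6829776306569216000000


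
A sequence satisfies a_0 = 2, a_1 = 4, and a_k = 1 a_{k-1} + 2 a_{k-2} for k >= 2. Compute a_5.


The characteristic equation is t^2 - 1 t - 2 = 0, with roots r_1 = 2 and r_2 = -1 (so c_1 = r_1 + r_2, c_2 = -r_1 r_2 as required).
One can use the closed form a_n = A r_1^n + B r_2^n, but direct iteration is more reliable:
a_0 = 2, a_1 = 4, a_2 = 8, a_3 = 16, a_4 = 32, a_5 = 64.
So a_5 = 64.

64


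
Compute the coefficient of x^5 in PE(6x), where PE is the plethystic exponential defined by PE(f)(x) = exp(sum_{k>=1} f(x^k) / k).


With f(x) = 6x, the exponent is sum_{k>=1} 6 x^k / k = 6 * (-ln(1 - x)). Exponentiating:
PE(6x) = exp(-6 ln(1 - x)) = 1/(1 - x)^6.
By the negative binomial expansion, [x^n] 1/(1 - x)^6 = C(n + 5, 5).
For n = 5: C(10, 5) = 252.

252


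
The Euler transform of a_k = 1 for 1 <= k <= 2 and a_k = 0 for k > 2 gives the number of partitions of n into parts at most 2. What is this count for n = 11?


Partitions of 11 into parts at most 2:
Using generating function (1-x)^(-1)(1-x^2)^(-1),
the coefficient of x^11 = 6

6


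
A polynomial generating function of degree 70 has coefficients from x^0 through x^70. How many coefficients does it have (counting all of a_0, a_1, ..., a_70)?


A polynomial of degree 70 takes the form a_0 + a_1 x + ... + a_70 x^70.
The number of coefficients is 70 + 1 = 71.

71


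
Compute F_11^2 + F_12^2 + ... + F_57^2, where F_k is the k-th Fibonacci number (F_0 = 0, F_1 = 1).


There is a standard identity sum_{k=0}^{N} F_k^2 = F_N * F_{N+1} (proved inductively from the telescoping relation F_k^2 = F_k F_{k+1} - F_{k-1} F_k). Then
sum_{k=11}^{57} F_k^2 = F_57 F_58 - F_10 F_11.
Computing: F_57 = 365435296162, F_58 = 591286729879, F_10 = 55, F_11 = 89.
Sum = 365435296162 * 591286729879 - 55 * 89 = 216077041249992859419503.

216077041249992859419503


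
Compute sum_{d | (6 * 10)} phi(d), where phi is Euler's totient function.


First, 6 * 10 = 60. One classical identity is sum_{d | n} phi(d) = n (each k in [1, n] has a unique gcd with n, and among the k's with gcd(k, n) = n/d there are phi(d) of them). So the sum equals 60. We also verify directly:
Divisors of 60: 1, 2, 3, 4, 5, 6, 10, 12, 15, 20, 30, 60.
phi values: 1, 1, 2, 2, 4, 2, 4, 4, 8, 8, 8, 16.
Sum = 60.

60


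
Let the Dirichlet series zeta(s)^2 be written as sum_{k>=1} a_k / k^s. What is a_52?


The Dirichlet convolution of the constant function 1 with itself gives (1 * 1)(k) = sum_{d | k} 1 = d(k), the number of positive divisors of k.
Since zeta(s) = sum_{k>=1} 1/k^s, we have zeta(s)^2 = sum_{k>=1} d(k)/k^s, so a_k = d(k).
For k = 52: the divisors are 1, 2, 4, 13, 26, 52.
Count = 6.

6


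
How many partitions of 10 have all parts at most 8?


Using the generating function (1-x)^(-1)(1-x^2)^(-1)...(1-x^8)^(-1),
the coefficient of x^10 counts these restricted partitions.
Result = 40

40


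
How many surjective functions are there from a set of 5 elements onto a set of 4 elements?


By inclusion-exclusion on which target elements are missed, the number of surjections from an n-set onto a k-set is
surj(n, k) = sum_{j=0}^{k} (-1)^j C(k, j) (k - j)^n.
Equivalently surj(n, k) = k! * S(n, k), where S(n, k) is the Stirling number of the second kind.
For n = 5, k = 4:
S(5, 4) = 10, so
surj = 4! * 10 = 24 * 10 = 240.

240


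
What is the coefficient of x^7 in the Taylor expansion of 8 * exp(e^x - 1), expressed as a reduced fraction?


exp(e^x - 1) = sum_{k>=0} Bell_k x^k / k!, where Bell_k is the k-th Bell number.
So the coefficient of x^7 is 8 * Bell_7 / 7!.
Computing: Bell_7 = 877 and 7! = 5040, giving
8 * 877/5040 = 877/630.

877/630


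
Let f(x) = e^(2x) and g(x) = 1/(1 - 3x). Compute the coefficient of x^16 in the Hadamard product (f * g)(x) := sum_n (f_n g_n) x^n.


Expanding: f_k = 2^k/k! (from e^(2x)) and g_k = 3^k (from 1/(1 - 3x)). So the Hadamard coefficient (f * g)_k = 2^k 3^k / k! = (6)^k / k!.
For k = 16: 6^16/16! = 2821109907456/20922789888000 = 118098/875875.

118098/875875


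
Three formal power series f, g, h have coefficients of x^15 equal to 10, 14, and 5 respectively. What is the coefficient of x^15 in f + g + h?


Series addition is componentwise:
10 + 14 + 5
= 29

29


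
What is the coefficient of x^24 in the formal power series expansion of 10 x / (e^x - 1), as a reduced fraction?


The exponential generating function for Bernoulli numbers is
x / (e^x - 1) = sum_{k>=0} B_k x^k / k!.
So the coefficient of x^24 in 10 x / (e^x - 1) is 10 B_24 / 24!.
Computing: B_24 = -236364091/2730, 24! = 620448401733239439360000, giving
10 * -236364091/2730 / 620448401733239439360000 = -236364091/169382413673174366945280000.

-236364091/169382413673174366945280000


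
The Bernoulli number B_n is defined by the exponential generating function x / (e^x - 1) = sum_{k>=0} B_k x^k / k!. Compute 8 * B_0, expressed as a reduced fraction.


Bernoulli numbers can also be computed recursively via B_0 = 1 and sum_{j=0}^{m} C(m+1, j) B_j = 0 for m >= 1. Odd-index Bernoulli numbers vanish for k >= 3.
Computing B_0 = 1, so 8 * B_0 = 8 * 1 = 8.

8


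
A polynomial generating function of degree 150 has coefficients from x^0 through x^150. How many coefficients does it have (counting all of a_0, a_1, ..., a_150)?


A polynomial of degree 150 takes the form a_0 + a_1 x + ... + a_150 x^150.
The number of coefficients is 150 + 1 = 151.

151


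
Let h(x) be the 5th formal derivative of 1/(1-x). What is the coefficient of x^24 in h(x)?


Differentiating 5 times: d^5/dx^5 [1/(1-x)] = 5!/(1-x)^6.
The expansion 1/(1-x)^6 = sum_{k>=0} C(k+5, 5) x^k, so the coefficient of x^n in 5!/(1-x)^6 is 5! * C(n+5, 5).
For n = 24: 120 * C(29, 5) = 120 * 118755 = 14250600

14250600


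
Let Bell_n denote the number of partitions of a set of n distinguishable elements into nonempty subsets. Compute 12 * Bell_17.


Bell_17 can be computed from the Bell triangle or from Dobinski's identity Bell_n = (1/e) * sum_{k>=0} k^n / k!.
Computing Bell_17 = 82864869804.
Then 12 * 82864869804 = 994378437648.

994378437648


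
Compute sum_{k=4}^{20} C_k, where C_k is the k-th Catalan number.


C_4 through C_20: 14, 42, 132, 429, 1430, 4862, 16796, 58786, 208012, 742900, 2674440, 9694845, 35357670, 129644790, 477638700, 1767263190, 6564120420
Sum = 14 + 42 + 132 + 429 + 1430 + 4862 + 16796 + 58786 + 208012 + 742900 + 2674440 + 9694845 + 35357670 + 129644790 + 477638700 + 1767263190 + 6564120420
= 8987427458

8987427458


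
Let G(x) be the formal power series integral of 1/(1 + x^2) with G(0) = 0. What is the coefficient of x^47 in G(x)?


1/(1 + x^2) = sum_{j>=0} (-1)^j x^(2j). Integrating termwise with G(0) = 0:
G(x) = sum_{j>=0} (-1)^j x^(2j+1) / (2j+1) = arctan(x).
Only odd powers are nonzero. For x^47 write 47 = 2*23 + 1, giving
(-1)^23 / 47 = -1/47 = -1/47.

-1/47


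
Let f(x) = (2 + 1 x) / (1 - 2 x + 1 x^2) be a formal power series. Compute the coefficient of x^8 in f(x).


Write f(x) = sum_{k>=0} a_k x^k. Multiplying both sides by 1 - 2 x + 1 x^2 gives
(1 - 2 x + 1 x^2) sum_{k>=0} a_k x^k = 2 + 1 x.
Matching coefficients:
 x^0: a_0 = 2
 x^1: a_1 - 2 a_0 = 1  =>  a_1 = 2*2 + 1 = 5
 x^k (k >= 2): a_k = 2 a_{k-1} - 1 a_{k-2}.
Iterating: a_2 = 8, a_3 = 11, a_4 = 14, a_5 = 17, a_6 = 20, a_7 = 23, a_8 = 26.
So the coefficient of x^8 is 26.

26


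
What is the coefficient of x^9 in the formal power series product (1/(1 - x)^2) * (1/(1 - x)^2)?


Combine the factors: (1/(1 - x)^2) * (1/(1 - x)^2) = 1/(1 - x)^4.
Then use 1/(1 - x)^r = sum_{k>=0} C(k + r - 1, r - 1) x^k with r = 4 and k = 9:
C(12, 3) = 220.

220


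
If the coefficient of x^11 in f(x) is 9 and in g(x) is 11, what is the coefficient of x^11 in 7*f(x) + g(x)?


Scalar multiplication scales coefficients: 7 * 9 = 63.
Then add the g coefficient: 63 + 11
= 74

74


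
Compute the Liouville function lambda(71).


The Liouville function is lambda(k) = (-1)^Omega(k), where Omega(k) counts the prime factors of k with multiplicity.
Factoring: 71 = 71, so Omega(71) = 1.
lambda(71) = (-1)^1 = -1.

-1


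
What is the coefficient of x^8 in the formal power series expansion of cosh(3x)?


The Maclaurin series is cosh(t) = sum_{m>=0} t^(2m) / (2m)!, so substituting t = 3x, only even powers of x are nonzero, with coefficient of x^(2m) equal to 3^(2m) / (2m)!.
For x^8 the coefficient is 3^8/8! = 6561/40320 = 729/4480.

729/4480


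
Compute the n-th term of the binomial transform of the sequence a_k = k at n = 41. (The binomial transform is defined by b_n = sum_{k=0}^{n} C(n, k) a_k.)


With a_k = k, b_n = sum_{k=0}^{n} C(n, k) k. Using k * C(n, k) = n * C(n-1, k-1) gives b_n = n * sum_{k>=1} C(n-1, k-1) = n * 2^(n-1).
For n = 41: 41 * 2^40 = 41 * 1099511627776 = 45079976738816.

45079976738816


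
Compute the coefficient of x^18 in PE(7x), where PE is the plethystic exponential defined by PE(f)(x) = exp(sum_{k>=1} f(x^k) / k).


With f(x) = 7x, the exponent is sum_{k>=1} 7 x^k / k = 7 * (-ln(1 - x)). Exponentiating:
PE(7x) = exp(-7 ln(1 - x)) = 1/(1 - x)^7.
By the negative binomial expansion, [x^n] 1/(1 - x)^7 = C(n + 6, 6).
For n = 18: C(24, 6) = 134596.

134596


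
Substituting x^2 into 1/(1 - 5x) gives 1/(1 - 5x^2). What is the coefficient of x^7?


Since 1/(1 - 5x^2) only has even powers of x,
the coefficient of x^7 (odd) is 0.

0


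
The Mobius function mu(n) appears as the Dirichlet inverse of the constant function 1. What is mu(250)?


250 has a squared prime factor, so mu(250) = 0.
Factorization reveals a repeated prime.

0


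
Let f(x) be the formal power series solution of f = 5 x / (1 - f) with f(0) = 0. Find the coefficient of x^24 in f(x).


Apply Lagrange inversion: f = 5 x * phi(f) with phi(t) = 1/(1 - t), so
[x^n] f = 5^n * (1/n) [t^(n-1)] phi(t)^n = 5^n * (1/n) [t^(n-1)] (1 - t)^(-n) = 5^n * (1/n) C(2n - 2, n - 1) = 5^n * C_{n-1}.
For n = 24: C_23 = C(46, 23) / 24 = 8233430727600/24 = 343059613650.
With the 5^24 = 59604644775390625 factor, the coefficient is 59604644775390625 * 343059613650 = 20447946408390998840332031250.

20447946408390998840332031250


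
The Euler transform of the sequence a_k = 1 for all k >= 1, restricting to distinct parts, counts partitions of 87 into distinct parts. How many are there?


Partitions of 87 into distinct parts can be computed via generating function.
Product (1+x)(1+x^2)(1+x^3)...
The coefficient of x^87 = 145578

145578


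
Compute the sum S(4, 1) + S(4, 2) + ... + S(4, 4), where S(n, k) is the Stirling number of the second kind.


By definition, S(n, k) counts partitions of an n-set into exactly k nonempty blocks.
Computing row n = 4 for k = 1..4:
S(4, k): 1, 7, 6, 1
Sum = 15. (This equals Bell_4 since the sum runs over all k.)

15


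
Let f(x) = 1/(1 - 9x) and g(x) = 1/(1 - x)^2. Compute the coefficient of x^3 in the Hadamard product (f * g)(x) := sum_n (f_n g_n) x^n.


f has coefficients f_k = 9^k. For g = 1/(1 - x)^2 the coefficient is g_k = C(k + 1, 1) = k + 1. The Hadamard coefficient is (f * g)_k = 9^k * (k + 1).
For k = 3: 9^3 * 4 = 729 * 4 = 2916.

2916


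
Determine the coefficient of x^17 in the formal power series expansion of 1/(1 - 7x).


The geometric series identity gives 1/(1 - c x) = sum_{k>=0} c^k x^k, so the coefficient of x^k is c^k.
Here c = 7 and k = 17.
Computing: 7^17 = 232630513987207

232630513987207


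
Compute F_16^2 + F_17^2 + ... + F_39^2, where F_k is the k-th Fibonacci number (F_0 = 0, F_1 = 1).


There is a standard identity sum_{k=0}^{N} F_k^2 = F_N * F_{N+1} (proved inductively from the telescoping relation F_k^2 = F_k F_{k+1} - F_{k-1} F_k). Then
sum_{k=16}^{39} F_k^2 = F_39 F_40 - F_15 F_16.
Computing: F_39 = 63245986, F_40 = 102334155, F_15 = 610, F_16 = 987.
Sum = 63245986 * 102334155 - 610 * 987 = 6472224533849760.

6472224533849760


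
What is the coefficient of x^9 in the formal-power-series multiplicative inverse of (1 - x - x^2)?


Let the inverse be f(x) = sum_{k>=0} a_k x^k. From f(x) * (1 - x - x^2) = 1 and matching coefficients:
 x^0: a_0 = 1.
 x^1: a_1 - a_0 = 0, so a_1 = 1.
 x^k (k >= 2): a_k - a_{k-1} - a_{k-2} = 0, i.e. a_k = a_{k-1} + a_{k-2}.
This is the Fibonacci-type recurrence shifted so that a_0 = a_1 = 1.
Iterating: a_0=1, a_1=1, a_2=2, a_3=3, a_4=5, a_5=8, a_6=13, a_7=21, a_8=34, a_9=55
a_9 = 55.

55


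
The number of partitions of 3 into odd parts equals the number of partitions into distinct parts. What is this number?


Computing partitions of 3 into odd parts (1, 3, 5, ...):
Using the generating function prod_{k>=0} 1/(1-x^(2k+1)),
the count is 2

2


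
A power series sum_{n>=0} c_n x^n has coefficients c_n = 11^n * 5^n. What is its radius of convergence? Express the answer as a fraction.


By the root test (Cauchy-Hadamard), the radius is R = 1 / limsup_n |c_n|^(1/n).
Here |c_n|^(1/n) = (11^n * 5^n)^(1/n) = 11 * 5 = 55 for all n.
So R = 1/55 = 1/55.

1/55


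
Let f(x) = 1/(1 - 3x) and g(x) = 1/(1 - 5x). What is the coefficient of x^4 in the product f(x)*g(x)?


The coefficient of x^n in f*g is the Cauchy product: sum_{k=0}^{n} a^k * b^(n-k).
With a=3, b=5, n=4:
sum_{k=0}^{4} 3^k * 5^(4-k)
= 1441

1441


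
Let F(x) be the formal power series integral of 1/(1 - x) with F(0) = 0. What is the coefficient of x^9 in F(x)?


1/(1 - x) = sum_{k>=0} x^k. Integrating termwise and using F(0) = 0 gives
F(x) = sum_{k>=0} x^(k+1) / (k+1) = sum_{m>=1} x^m / m = -ln(1 - x).
So the coefficient of x^9 is 1/9 = 1/9.

1/9


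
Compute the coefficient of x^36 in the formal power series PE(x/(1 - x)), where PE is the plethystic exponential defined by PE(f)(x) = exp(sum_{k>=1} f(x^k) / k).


For f(x) = x/(1 - x) we have
sum_{k>=1} f(x^k) / k = sum_{k>=1} (1/k) * x^k / (1 - x^k) = sum_{k, m >= 1} x^(k m) / k,
which after exponentiating simplifies to
PE(x/(1 - x)) = prod_{k>=1} 1 / (1 - x^k).
This is the generating function for the partition function p(n), so the coefficient of x^36 is p(36).
Computing p(36) by dynamic programming over parts 1, 2, ..., 36: p(36) = 17977.

17977


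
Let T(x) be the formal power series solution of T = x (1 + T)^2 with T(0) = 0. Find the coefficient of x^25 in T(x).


Apply the Lagrange inversion formula: if T = x * phi(T) with phi(t) = (1 + t)^2, then [x^n] T = (1/n) [t^(n-1)] phi(t)^n = (1/n) [t^(n-1)] (1 + t)^(2n) = (1/n) C(2n, n-1).
Using the identity C(2n, n-1) = C(2n, n) * n / (n+1), the unscaled factor equals C(2n, n) / (n+1) = C_n, the n-th Catalan number.
For n = 25: C_25 = C(50, 25) / 26 = 126410606437752/26 = 4861946401452 = 4861946401452.

4861946401452


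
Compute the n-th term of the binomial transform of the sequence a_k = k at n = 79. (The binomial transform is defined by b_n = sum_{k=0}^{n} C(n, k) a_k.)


With a_k = k, b_n = sum_{k=0}^{n} C(n, k) k. Using k * C(n, k) = n * C(n-1, k-1) gives b_n = n * sum_{k>=1} C(n-1, k-1) = n * 2^(n-1).
For n = 79: 79 * 2^78 = 79 * 302231454903657293676544 = 23876284937388926200446976.

23876284937388926200446976


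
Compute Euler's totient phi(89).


phi(n) counts integers in [1, n] coprime to n. Using the multiplicative formula phi(n) = n * prod_{p | n} (1 - 1/p):
89 = 89, so
phi(89) = 89 * (1 - 1/89) = 88.

88


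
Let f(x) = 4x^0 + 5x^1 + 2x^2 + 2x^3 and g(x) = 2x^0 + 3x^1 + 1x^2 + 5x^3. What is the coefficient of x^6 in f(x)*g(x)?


Cauchy product at x^6:
2*5
= 10

10


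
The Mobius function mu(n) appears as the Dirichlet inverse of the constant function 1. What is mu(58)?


58 = 2 * 29 (all distinct primes).
mu(58) = (-1)^2 = 1

1


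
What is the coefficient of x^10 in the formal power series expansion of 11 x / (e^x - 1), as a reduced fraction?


The exponential generating function for Bernoulli numbers is
x / (e^x - 1) = sum_{k>=0} B_k x^k / k!.
So the coefficient of x^10 in 11 x / (e^x - 1) is 11 B_10 / 10!.
Computing: B_10 = 5/66, 10! = 3628800, giving
11 * 5/66 / 3628800 = 1/4354560.

1/4354560


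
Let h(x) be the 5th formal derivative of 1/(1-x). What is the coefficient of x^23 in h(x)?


Differentiating 5 times: d^5/dx^5 [1/(1-x)] = 5!/(1-x)^6.
The expansion 1/(1-x)^6 = sum_{k>=0} C(k+5, 5) x^k, so the coefficient of x^n in 5!/(1-x)^6 is 5! * C(n+5, 5).
For n = 23: 120 * C(28, 5) = 120 * 98280 = 11793600

11793600


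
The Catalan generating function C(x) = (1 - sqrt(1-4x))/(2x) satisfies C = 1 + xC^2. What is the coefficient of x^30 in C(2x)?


Substituting x -> 2x scales the n-th coefficient by 2^n, so [x^30] C(2x) = 2^30 * C_30.
C_30 = C(2*30, 30)/(31) = 118264581564861424/31 = 3814986502092304.
So 2^30 * 3814986502092304 = 1073741824 * 3814986502092304 = 4096310565291970313322496.

4096310565291970313322496


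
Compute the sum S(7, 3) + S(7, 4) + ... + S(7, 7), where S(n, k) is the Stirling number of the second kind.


By definition, S(n, k) counts partitions of an n-set into exactly k nonempty blocks.
Computing row n = 7 for k = 3..7:
S(7, k): 301, 350, 140, 21, 1
Sum = 813.

813


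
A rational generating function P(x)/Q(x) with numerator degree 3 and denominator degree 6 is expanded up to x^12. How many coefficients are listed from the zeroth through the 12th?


Expanding up to x^12 gives the coefficients for x^0, x^1, ..., x^12.
That is 12 + 1 = 13 coefficients in total.

13


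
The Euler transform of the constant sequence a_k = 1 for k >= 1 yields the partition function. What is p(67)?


The Euler transform converts the sequence a_k = 1 into the number of integer partitions.
Using the recurrence or dynamic programming:
p(67) = 2679689

2679689


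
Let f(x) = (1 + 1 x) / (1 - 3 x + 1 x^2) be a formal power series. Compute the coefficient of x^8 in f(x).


Write f(x) = sum_{k>=0} a_k x^k. Multiplying both sides by 1 - 3 x + 1 x^2 gives
(1 - 3 x + 1 x^2) sum_{k>=0} a_k x^k = 1 + 1 x.
Matching coefficients:
 x^0: a_0 = 1
 x^1: a_1 - 3 a_0 = 1  =>  a_1 = 3*1 + 1 = 4
 x^k (k >= 2): a_k = 3 a_{k-1} - 1 a_{k-2}.
Iterating: a_2 = 11, a_3 = 29, a_4 = 76, a_5 = 199, a_6 = 521, a_7 = 1364, a_8 = 3571.
So the coefficient of x^8 is 3571.

3571
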